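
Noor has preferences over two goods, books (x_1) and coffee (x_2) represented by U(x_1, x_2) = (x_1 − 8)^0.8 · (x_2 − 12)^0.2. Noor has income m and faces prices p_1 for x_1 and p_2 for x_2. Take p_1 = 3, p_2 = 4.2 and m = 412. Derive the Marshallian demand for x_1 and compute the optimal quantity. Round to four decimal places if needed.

x_1* = 98.0267

MRS = 4·(x_2−12)/(x_1−8). Tangency with p_1/p_2 gives x_2−12 = (1/4)·(p_1/p_2)·(x_1−8).
Substituting into the budget: x_1* = 8 + 0.8·(m − 8·p_1 − 12·p_2)/p_1, and x_2* = 12 + 0.2·(…)/p_2.
Discretionary income = 412 − 8·3 − 12·4.2 = 337.6; x_1* = 8 + 0.8·337.6/3 = 98.0267.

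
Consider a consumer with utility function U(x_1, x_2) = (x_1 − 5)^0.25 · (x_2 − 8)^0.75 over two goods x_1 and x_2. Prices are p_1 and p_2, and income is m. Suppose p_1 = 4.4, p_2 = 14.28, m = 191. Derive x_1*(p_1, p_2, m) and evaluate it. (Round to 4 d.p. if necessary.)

Let x_1' = x_1−5, x_2' = x_2−8. MRS = (1/3)·x_2'/x_1' = p_1/p_2.
Substituting into the budget: x_1* = 5 + 0.25·(m − 5·p_1 − 8·p_2)/p_1, and x_2* = 8 + 0.75·(…)/p_2.
Discretionary income = 191 − 5·4.4 − 8·14.28 = 54.76; x_1* = 5 + 0.25·54.76/4.4 = 8.1114.

x_1* = 8.1114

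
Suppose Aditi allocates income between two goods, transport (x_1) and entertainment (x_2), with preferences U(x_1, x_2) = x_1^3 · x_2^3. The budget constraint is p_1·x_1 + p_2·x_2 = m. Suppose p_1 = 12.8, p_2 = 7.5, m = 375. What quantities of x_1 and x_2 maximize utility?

MU_x_1/MU_x_2 = (3·x_2)/(3·x_1); tangency sets this equal to p_1/p_2.
Rearranging, p_2·x_2 = p_1·x_1. Substituting into the budget gives p_1·x_1·(1 + 1) = m.
Demand: x_1*(p_1,p_2,m) = 0.5·m/p_1 and x_2* = 0.5·m/p_2.
At p_1=12.8, p_2=7.5, m=375: x_1* = 0.5·375/12.8 = 14.6484, x_2* = 25.

x_1* = 14.6484, x_2* = 25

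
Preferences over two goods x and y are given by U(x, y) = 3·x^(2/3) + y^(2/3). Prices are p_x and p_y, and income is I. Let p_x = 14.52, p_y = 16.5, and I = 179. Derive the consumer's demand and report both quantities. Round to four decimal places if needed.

x* = 11.9841, y* = 0.3025

MU_x ∝ 3·x^(-1/3), MU_y ∝ y^(-1/3), so MRS = 3·(y/x)^(1/3) = p_x/p_y.
Hence y/x = ((1/3)·p_x/p_y)^(1/(1/3)), i.e. raised to the 3 power.
With the ratio pinned down, the budget gives x* = I/(p_x + p_y·(y/x)) and y* = (y/x)·x*.
Numerically y/x = 0.02524, so x* = 179/(14.52 + 16.5·0.02524) = 11.9841 and y* = 0.02524·11.9841 = 0.3025.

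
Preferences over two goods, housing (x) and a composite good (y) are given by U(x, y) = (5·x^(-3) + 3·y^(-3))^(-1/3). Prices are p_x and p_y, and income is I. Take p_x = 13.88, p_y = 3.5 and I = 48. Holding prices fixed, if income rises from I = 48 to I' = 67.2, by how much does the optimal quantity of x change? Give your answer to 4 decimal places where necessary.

Δx* = 1.0534

MU_x ∝ 5·x^(-4), MU_y ∝ 3·y^(-4), so MRS = (5/3)·(y/x)^(4) = p_x/p_y.
Solve for the ratio: y/x = [(3/5)·p_x/p_y]^(0.25).
With the ratio pinned down, the budget gives x* = I/(p_x + p_y·(y/x)) and y* = (y/x)·x*.
Numerically y/x = 1.24199, so x* = 48/(13.88 + 3.5·1.24199) = 2.6335.
At I' = 67.2: x* = 3.6868. Change: 3.6868 − 2.6335 = 1.0534.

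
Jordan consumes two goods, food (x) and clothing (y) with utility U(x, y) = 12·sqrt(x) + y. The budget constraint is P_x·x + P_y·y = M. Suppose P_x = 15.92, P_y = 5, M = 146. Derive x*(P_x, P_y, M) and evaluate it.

Utility is quasi-linear in y; the FOC for x is 6/√x = P_x/P_y.
Thus x* = (6·P_y/P_x)² — independent of M — with the rest of income spent on y.
Plugging in: x* = (6·5/15.92)² = 3.551.

x* = 3.551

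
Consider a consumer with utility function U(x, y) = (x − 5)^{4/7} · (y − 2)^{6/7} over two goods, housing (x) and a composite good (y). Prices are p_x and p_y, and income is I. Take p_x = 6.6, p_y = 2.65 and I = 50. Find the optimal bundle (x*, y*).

x* = 5.7091, y* = 4.6491

After buying the subsistence bundle (5, 2), a share 0.4 of the remaining income goes to x: x* = 5 + 0.4·(I − 5p_x − 2p_y)/p_x.
Discretionary income = 50 − 5·6.6 − 2·2.65 = 11.7; x* = 5 + 0.4·11.7/6.6 = 5.7091; y* = 2 + 0.6·11.7/2.65 = 4.6491.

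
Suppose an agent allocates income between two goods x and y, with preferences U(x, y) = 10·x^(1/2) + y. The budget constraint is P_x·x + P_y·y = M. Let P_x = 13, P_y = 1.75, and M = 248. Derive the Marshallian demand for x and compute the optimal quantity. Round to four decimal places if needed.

Utility is quasi-linear in y; the FOC for x is 5/√x = P_x/P_y.
Solve: √x = 5·P_y/P_x, so x*(P_x,P_y) = (5·P_y/P_x)², and y* = (M − P_x·x*)/P_y.
Plugging in: x* = (5·1.75/13)² = 0.453.

x* = 0.453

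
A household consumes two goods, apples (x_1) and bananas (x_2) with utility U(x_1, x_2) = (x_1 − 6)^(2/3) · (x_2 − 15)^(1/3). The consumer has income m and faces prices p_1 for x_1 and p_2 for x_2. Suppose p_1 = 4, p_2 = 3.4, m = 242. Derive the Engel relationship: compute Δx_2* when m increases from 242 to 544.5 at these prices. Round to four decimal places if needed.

Δx_2* = 29.6569

This is Cobb-Douglas in (x_1−6, x_2−15): tangency gives 2/3·p_2·(x_2−15) = 1/3·p_1·(x_1−6).
After buying the subsistence bundle (6, 15), a share 2/3 of the remaining income goes to x_1: x_1* = 6 + 2/3·(m − 6p_1 − 15p_2)/p_1.
Discretionary income = 242 − 6·4 − 15·3.4 = 167; x_2* = 15 + 1/3·167/3.4 = 31.3725.
At m' = 544.5: x_2* = 61.0294. Change: 61.0294 − 31.3725 = 29.6569.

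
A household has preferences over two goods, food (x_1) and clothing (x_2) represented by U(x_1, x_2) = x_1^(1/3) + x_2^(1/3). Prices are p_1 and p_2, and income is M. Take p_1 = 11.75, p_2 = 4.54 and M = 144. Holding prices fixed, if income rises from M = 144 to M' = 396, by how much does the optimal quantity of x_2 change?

MU_x_1 ∝ x_1^(-2/3), MU_x_2 ∝ x_2^(-2/3), so MRS = (x_2/x_1)^(2/3) = p_1/p_2.
Solve for the ratio: x_2/x_1 = [p_1/p_2]^(1.5).
Substitute x_2 = (x_2/x_1)·x_1 into the budget: x_1* = M/(p_1 + p_2·(x_2/x_1)).
Numerically x_2/x_1 = 4.163639, so x_1* = 144/(11.75 + 4.54·4.163639) = 4.6978 and x_2* = 4.163639·4.6978 = 19.5598.
At M' = 396: x_2* = 53.7894. Change: 53.7894 − 19.5598 = 34.2296.

Δx_2* = 34.2296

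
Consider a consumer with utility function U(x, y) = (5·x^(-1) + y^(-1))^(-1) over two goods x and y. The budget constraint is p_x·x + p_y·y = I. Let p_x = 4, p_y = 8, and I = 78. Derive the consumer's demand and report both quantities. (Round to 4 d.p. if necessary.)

MRS = MU_x/MU_y = 5·(y/x)^(2). Set equal to p_x/p_y.
Hence y/x = ((1/5)·p_x/p_y)^(1/(2)), i.e. raised to the 0.5 power.
Substitute y = (y/x)·x into the budget: x* = I/(p_x + p_y·(y/x)).
Numerically y/x = 0.316228, so x* = 78/(4 + 8·0.316228) = 11.9452 and y* = 0.316228·11.9452 = 3.7774.

x* = 11.9452, y* = 3.7774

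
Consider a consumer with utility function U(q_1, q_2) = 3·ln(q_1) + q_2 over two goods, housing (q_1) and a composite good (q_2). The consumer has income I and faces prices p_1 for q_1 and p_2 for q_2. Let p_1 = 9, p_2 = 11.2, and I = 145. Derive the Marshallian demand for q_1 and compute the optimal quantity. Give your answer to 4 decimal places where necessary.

Set MRS = p_1/p_2: (3/q_1)/1 = p_1/p_2.
So q_1*(p_1,p_2) = 3·p_2/p_1, independent of income; and q_2* = (I − 3·p_2)/p_2.
At the given prices: q_1* = 3·11.2/9 = 3.7333.

q_1* = 3.7333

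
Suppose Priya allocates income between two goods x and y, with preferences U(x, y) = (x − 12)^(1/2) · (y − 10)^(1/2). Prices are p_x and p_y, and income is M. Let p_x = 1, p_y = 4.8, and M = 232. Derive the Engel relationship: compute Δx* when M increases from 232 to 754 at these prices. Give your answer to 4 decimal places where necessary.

MRS = (y−10)/(x−12). Tangency with p_x/p_y gives y−10 = (p_x/p_y)·(x−12).
After buying the subsistence bundle (12, 10), a share 0.5 of the remaining income goes to x: x* = 12 + 0.5·(M − 12p_x − 10p_y)/p_x.
Discretionary income = 232 − 12·1 − 10·4.8 = 172; x* = 12 + 0.5·172/1 = 98.
At M' = 754: x* = 359. Change: 359 − 98 = 261.

Δx* = 261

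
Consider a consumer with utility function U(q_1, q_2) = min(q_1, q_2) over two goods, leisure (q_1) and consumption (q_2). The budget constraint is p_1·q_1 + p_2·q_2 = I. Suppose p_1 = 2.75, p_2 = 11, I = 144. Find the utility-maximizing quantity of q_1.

With perfect complements, no substitution: consume in ratio q_1:q_2 = 1:1.
Budget: p_1·q_1 + p_2·q_1 = I, so (p_1 + p_2)·q_1 = I.
Demand: q_1*(p_1,p_2,I) = I/(p_1 + p_2), q_2* = I/(p_1 + p_2).
Here 2.75 + 11 = 13.75, giving q_1* = 10.4727.

q_1* = 10.4727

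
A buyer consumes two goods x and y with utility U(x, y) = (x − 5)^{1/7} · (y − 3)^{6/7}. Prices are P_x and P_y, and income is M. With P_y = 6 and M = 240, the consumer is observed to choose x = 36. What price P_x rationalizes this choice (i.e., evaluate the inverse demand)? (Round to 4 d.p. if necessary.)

P_x = 1

MRS = (1/6)·(y−3)/(x−5). Tangency with P_x/P_y gives y−3 = 6·(P_x/P_y)·(x−5).
Substituting into the budget: x* = 5 + 1/7·(M − 5·P_x − 3·P_y)/P_x, and y* = 3 + 6/7·(…)/P_y.
Set x* = 36 in the demand function and solve for P_x: P_x = 1.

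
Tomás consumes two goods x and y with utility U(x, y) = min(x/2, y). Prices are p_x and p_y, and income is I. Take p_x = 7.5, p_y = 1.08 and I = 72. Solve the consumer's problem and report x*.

x* = 8.9552

Leontief preferences: the optimum is at the kink where x/2 = y/1, i.e. y = (1/2)·x.
Budget: p_x·x + p_y·(1/2)·x = I, so (2·p_x + p_y)·x = 2·I.
Demand: x*(p_x,p_y,I) = 2·I/(2·p_x + p_y), y* = I/(2·p_x + p_y).
Here 2·7.5 + 1.08 = 16.08, giving x* = 8.9552.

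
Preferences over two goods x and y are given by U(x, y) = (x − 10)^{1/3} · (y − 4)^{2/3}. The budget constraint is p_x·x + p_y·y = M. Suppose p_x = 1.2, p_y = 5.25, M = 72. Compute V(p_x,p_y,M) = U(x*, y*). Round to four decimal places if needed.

V = 6.4288

Discretionary income = 72 − 10·1.2 − 4·5.25 = 39; x* = 10 + 1/3·39/1.2 = 20.8333; y* = 4 + 2/3·39/5.25 = 8.9524.
Utility at the optimum: U(20.8333, 8.9524) = 6.4288.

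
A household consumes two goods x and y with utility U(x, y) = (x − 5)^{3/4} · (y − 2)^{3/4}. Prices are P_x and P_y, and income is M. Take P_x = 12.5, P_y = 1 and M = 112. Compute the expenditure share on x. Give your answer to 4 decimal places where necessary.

share on x = 0.7701

MRS = (y−2)/(x−5). Tangency with P_x/P_y gives y−2 = (P_x/P_y)·(x−5).
Substituting into the budget: x* = 5 + 0.5·(M − 5·P_x − 2·P_y)/P_x, and y* = 2 + 0.5·(…)/P_y.
Discretionary income = 112 − 5·12.5 − 2·1 = 47.5; x* = 5 + 0.5·47.5/12.5 = 6.9; y* = 2 + 0.5·47.5/1 = 25.75.
Expenditure on x: 12.5·6.9 = 86.25; share = 0.7701.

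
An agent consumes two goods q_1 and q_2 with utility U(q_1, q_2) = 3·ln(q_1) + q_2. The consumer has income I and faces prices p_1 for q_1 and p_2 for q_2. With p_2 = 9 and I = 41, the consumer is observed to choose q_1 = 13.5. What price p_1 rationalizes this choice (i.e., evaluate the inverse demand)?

p_1 = 2

MU_q_1 = 3/q_1, MU_q_2 = 1. Tangency: 3/q_1 = p_1/p_2.
So q_1*(p_1,p_2) = 3·p_2/p_1, independent of income; and q_2* = (I − 3·p_2)/p_2.
Set q_1* = 13.5 in the demand function and solve for p_1: p_1 = 2.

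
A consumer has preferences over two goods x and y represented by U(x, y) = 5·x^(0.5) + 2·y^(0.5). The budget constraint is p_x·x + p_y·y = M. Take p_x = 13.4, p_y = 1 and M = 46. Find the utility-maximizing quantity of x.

Substitute y = (y/x)·x into the budget: x* = M/(p_x + p_y·(y/x)).
Numerically y/x = 28.7296, so x* = 46/(13.4 + 1·28.7296) = 1.0919.

x* = 1.0919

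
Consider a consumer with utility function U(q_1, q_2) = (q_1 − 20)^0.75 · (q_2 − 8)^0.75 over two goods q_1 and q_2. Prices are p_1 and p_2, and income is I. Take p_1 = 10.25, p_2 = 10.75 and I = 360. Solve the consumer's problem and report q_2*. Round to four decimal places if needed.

This is Cobb-Douglas in (q_1−20, q_2−8): tangency gives 0.75·p_2·(q_2−8) = 0.75·p_1·(q_1−20).
Substituting into the budget: q_1* = 20 + 0.5·(I − 20·p_1 − 8·p_2)/p_1, and q_2* = 8 + 0.5·(…)/p_2.
Discretionary income = 360 − 20·10.25 − 8·10.75 = 69; q_2* = 8 + 0.5·69/10.75 = 11.2093.

q_2* = 11.2093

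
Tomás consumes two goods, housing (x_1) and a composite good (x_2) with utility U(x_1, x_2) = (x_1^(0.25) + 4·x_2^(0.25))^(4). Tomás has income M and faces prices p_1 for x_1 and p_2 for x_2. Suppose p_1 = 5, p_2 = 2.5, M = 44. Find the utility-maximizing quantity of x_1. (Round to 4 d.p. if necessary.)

MRS = MU_x_1/MU_x_2 = (1/4)·(x_2/x_1)^(0.75). Set equal to p_1/p_2.
Hence x_2/x_1 = (4·p_1/p_2)^(1/(0.75)), i.e. raised to the 4/3 power.
Substitute x_2 = (x_2/x_1)·x_1 into the budget: x_1* = M/(p_1 + p_2·(x_2/x_1)).
Numerically x_2/x_1 = 16, so x_1* = 44/(5 + 2.5·16) = 0.9778.

x_1* = 0.9778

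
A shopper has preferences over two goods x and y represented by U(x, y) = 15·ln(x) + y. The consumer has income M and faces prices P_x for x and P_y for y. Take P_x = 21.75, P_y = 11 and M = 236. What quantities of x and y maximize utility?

x* = 7.5862, y* = 6.4545

So x*(P_x,P_y) = 15·P_y/P_x, independent of income; and y* = (M − 15·P_y)/P_y.
At the given prices: x* = 15·11/21.75 = 7.5862, and y* = 6.4545.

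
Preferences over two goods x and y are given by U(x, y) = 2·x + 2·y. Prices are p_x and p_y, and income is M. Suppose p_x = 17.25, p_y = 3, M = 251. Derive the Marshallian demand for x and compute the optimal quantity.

Linear utility — the consumer picks whichever good has higher MU/price: 2/17.25 = 0.1159 vs 2/3 = 0.6667.
y gives more utility per dollar, so spend all income on y: y* = M/p_y, x* = 0.
Numerically: x* = 0, y* = 83.6667.

x* = 0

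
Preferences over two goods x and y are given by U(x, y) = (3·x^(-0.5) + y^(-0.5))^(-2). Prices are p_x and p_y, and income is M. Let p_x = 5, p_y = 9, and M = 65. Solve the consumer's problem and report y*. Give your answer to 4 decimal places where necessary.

y* = 2.6651

MU_x ∝ 3·x^(-1.5), MU_y ∝ y^(-1.5), so MRS = 3·(y/x)^(1.5) = p_x/p_y.
Solve for the ratio: y/x = [(1/3)·p_x/p_y]^(2/3).
Substitute y = (y/x)·x into the budget: x* = M/(p_x + p_y·(y/x)).
Numerically y/x = 0.324891, so x* = 65/(5 + 9·0.324891) = 8.2029 and y* = 0.324891·8.2029 = 2.6651.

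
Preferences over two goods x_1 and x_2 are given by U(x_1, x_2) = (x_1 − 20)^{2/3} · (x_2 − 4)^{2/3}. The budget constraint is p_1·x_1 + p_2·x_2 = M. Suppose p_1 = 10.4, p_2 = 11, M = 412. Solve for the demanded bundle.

x_1* = 27.6923, x_2* = 11.2727

Let x_1' = x_1−20, x_2' = x_2−4. MRS = x_2'/x_1' = p_1/p_2.
Substituting into the budget: x_1* = 20 + 0.5·(M − 20·p_1 − 4·p_2)/p_1, and x_2* = 4 + 0.5·(…)/p_2.
Discretionary income = 412 − 20·10.4 − 4·11 = 160; x_1* = 20 + 0.5·160/10.4 = 27.6923; x_2* = 4 + 0.5·160/11 = 11.2727.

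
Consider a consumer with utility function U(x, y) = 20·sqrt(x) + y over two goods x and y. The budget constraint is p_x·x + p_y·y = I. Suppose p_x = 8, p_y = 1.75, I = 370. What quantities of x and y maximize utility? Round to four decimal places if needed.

x* = 4.7852, y* = 189.5536

Utility is quasi-linear in y; the FOC for x is 10/√x = p_x/p_y.
Solve: √x = 10·p_y/p_x, so x*(p_x,p_y) = (10·p_y/p_x)², and y* = (I − p_x·x*)/p_y.
Plugging in: x* = (10·1.75/8)² = 4.7852, y* = 189.5536.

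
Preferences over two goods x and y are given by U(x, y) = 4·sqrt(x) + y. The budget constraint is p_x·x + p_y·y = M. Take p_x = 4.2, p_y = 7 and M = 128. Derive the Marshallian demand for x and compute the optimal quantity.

x* = 11.1111

Plugging in: x* = (2·7/4.2)² = 11.1111.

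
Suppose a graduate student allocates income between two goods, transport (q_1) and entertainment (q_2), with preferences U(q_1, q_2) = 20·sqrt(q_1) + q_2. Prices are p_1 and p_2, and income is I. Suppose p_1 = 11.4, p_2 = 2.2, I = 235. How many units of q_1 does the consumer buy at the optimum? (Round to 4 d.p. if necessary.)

q_1* = 3.7242

Utility is quasi-linear in q_2; the FOC for q_1 is 10/√q_1 = p_1/p_2.
Solve: √q_1 = 10·p_2/p_1, so q_1*(p_1,p_2) = (10·p_2/p_1)², and q_2* = (I − p_1·q_1*)/p_2.
Plugging in: q_1* = (10·2.2/11.4)² = 3.7242.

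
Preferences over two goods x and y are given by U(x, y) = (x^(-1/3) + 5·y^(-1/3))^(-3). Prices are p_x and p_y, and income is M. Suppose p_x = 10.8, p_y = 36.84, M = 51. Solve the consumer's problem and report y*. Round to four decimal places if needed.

y* = 1.1347

MU_x ∝ x^(-4/3), MU_y ∝ 5·y^(-4/3), so MRS = (1/5)·(y/x)^(4/3) = p_x/p_y.
Solve for the ratio: y/x = [5·p_x/p_y]^(0.75).
With the ratio pinned down, the budget gives x* = M/(p_x + p_y·(y/x)) and y* = (y/x)·x*.
Numerically y/x = 1.332158, so x* = 51/(10.8 + 36.84·1.332158) = 0.8518 and y* = 1.332158·0.8518 = 1.1347.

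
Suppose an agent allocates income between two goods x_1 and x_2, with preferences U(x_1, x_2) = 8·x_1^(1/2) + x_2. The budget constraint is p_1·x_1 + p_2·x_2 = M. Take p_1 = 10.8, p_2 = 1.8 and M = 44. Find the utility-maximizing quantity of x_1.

x_1* = 0.4444

Set MRS = p_1/p_2: 4·x_1^(−1/2) = p_1/p_2.
Thus x_1* = (4·p_2/p_1)² — independent of M — with the rest of income spent on x_2.
Plugging in: x_1* = (4·1.8/10.8)² = 0.4444.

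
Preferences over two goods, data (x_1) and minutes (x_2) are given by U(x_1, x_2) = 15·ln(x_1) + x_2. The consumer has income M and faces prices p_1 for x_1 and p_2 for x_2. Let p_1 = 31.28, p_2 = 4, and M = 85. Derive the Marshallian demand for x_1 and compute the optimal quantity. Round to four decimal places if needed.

MU_x_1 = 15/x_1, MU_x_2 = 1. Tangency: 15/x_1 = p_1/p_2.
So x_1*(p_1,p_2) = 15·p_2/p_1, independent of income; and x_2* = (M − 15·p_2)/p_2.
At the given prices: x_1* = 15·4/31.28 = 1.9182.

x_1* = 1.9182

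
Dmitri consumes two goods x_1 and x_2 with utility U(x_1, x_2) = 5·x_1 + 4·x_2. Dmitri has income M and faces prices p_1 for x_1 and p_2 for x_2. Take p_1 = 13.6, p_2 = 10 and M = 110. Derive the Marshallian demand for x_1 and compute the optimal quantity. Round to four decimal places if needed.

x_1* = 0

Perfect substitutes: compare marginal utility per dollar. 5/p_1 vs 4/p_2 → 0.3676 vs 0.4.
x_2 gives more utility per dollar, so spend all income on x_2: x_2* = M/p_2, x_1* = 0.
Numerically: x_1* = 0, x_2* = 11.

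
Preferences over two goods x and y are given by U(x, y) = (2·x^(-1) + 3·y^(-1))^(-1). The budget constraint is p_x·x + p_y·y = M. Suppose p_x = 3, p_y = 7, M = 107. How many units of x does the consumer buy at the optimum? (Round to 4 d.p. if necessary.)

x* = 12.4238

With the ratio pinned down, the budget gives x* = M/(p_x + p_y·(y/x)) and y* = (y/x)·x*.
Numerically y/x = 0.801784, so x* = 107/(3 + 7·0.801784) = 12.4238.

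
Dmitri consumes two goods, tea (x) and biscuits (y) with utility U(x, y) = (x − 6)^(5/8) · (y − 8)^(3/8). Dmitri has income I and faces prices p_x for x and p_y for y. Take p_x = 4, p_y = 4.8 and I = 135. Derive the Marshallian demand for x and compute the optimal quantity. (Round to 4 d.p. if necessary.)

Discretionary income = 135 − 6·4 − 8·4.8 = 72.6; x* = 6 + 0.625·72.6/4 = 17.3438.

x* = 17.3438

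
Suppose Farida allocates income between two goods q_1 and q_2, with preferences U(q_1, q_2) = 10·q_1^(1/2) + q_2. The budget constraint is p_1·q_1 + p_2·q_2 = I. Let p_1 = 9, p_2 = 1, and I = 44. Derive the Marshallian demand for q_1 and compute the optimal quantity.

q_1* = 0.3086

Set MRS = p_1/p_2: 5·q_1^(−1/2) = p_1/p_2.
Solve: √q_1 = 5·p_2/p_1, so q_1*(p_1,p_2) = (5·p_2/p_1)², and q_2* = (I − p_1·q_1*)/p_2.
Plugging in: q_1* = (5·1/9)² = 0.3086.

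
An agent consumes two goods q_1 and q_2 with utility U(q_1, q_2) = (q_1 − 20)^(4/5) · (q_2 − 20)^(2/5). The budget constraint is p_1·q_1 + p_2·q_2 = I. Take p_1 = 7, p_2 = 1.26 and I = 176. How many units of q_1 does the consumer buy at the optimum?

q_1* = 21.0286

Let q_1' = q_1−20, q_2' = q_2−20. MRS = 2·q_2'/q_1' = p_1/p_2.
After buying the subsistence bundle (20, 20), a share 2/3 of the remaining income goes to q_1: q_1* = 20 + 2/3·(I − 20p_1 − 20p_2)/p_1.
Discretionary income = 176 − 20·7 − 20·1.26 = 10.8; q_1* = 20 + 2/3·10.8/7 = 21.0286.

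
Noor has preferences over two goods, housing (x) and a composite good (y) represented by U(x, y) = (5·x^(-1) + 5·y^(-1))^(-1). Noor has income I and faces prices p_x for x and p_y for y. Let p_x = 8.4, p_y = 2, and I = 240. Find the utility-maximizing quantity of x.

x* = 19.2019

MRS = MU_x/MU_y = (y/x)^(2). Set equal to p_x/p_y.
Solve for the ratio: y/x = [p_x/p_y]^(0.5).
With the ratio pinned down, the budget gives x* = I/(p_x + p_y·(y/x)) and y* = (y/x)·x*.
Numerically y/x = 2.04939, so x* = 240/(8.4 + 2·2.04939) = 19.2019.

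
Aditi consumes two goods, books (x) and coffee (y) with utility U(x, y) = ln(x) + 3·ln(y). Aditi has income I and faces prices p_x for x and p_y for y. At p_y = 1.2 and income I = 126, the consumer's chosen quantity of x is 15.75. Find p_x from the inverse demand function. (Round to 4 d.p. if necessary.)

p_x = 2

Tangency: MRS = (1/3)·y/x = p_x/p_y.
Rearranging, p_y·y = 3·p_x·x. Substituting into the budget gives p_x·x·(1 + 3) = I.
Demand: x*(p_x,p_y,I) = 0.25·I/p_x and y* = 0.75·I/p_y.
Set x* = 15.75 in the demand function and solve for p_x: p_x = 2.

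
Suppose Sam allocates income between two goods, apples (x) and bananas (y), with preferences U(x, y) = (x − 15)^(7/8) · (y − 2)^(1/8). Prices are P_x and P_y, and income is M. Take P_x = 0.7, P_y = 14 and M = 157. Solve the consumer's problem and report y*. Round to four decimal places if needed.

MRS = 7·(y−2)/(x−15). Tangency with P_x/P_y gives y−2 = (1/7)·(P_x/P_y)·(x−15).
After buying the subsistence bundle (15, 2), a share 0.875 of the remaining income goes to x: x* = 15 + 0.875·(M − 15P_x − 2P_y)/P_x.
Discretionary income = 157 − 15·0.7 − 2·14 = 118.5; y* = 2 + 0.125·118.5/14 = 3.058.

y* = 3.058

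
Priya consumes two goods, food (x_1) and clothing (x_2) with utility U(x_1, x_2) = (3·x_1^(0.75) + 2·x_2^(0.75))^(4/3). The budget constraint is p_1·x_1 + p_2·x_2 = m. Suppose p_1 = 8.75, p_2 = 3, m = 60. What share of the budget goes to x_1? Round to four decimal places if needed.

From the CES first-order condition, (3/2)·(x_2/x_1)^(0.25) = p_1/p_2.
Hence x_2/x_1 = ((2/3)·p_1/p_2)^(1/(0.25)), i.e. raised to the 4 power.
With the ratio pinned down, the budget gives x_1* = m/(p_1 + p_2·(x_2/x_1)) and x_2* = (x_2/x_1)·x_1*.
Numerically x_2/x_1 = 14.294934, so x_1* = 60/(8.75 + 3·14.294934) = 1.162 and x_2* = 14.294934·1.162 = 16.6108.
Expenditure on x_1: 8.75·1.162 = 10.1676; share = 0.1695.

share on x_1 = 0.1695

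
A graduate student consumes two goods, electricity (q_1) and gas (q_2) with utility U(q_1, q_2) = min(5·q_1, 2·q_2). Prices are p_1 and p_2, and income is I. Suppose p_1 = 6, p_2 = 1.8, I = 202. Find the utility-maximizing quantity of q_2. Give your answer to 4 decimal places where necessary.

q_2* = 48.0952

Leontief preferences: the optimum is at the kink where q_1/2 = q_2/5, i.e. q_2 = (5/2)·q_1.
Budget: p_1·q_1 + p_2·(5/2)·q_1 = I, so (2·p_1 + 5·p_2)·q_1 = 2·I.
Demand: q_1*(p_1,p_2,I) = 2·I/(2·p_1 + 5·p_2), q_2* = 5·I/(2·p_1 + 5·p_2).
Here 2·6 + 5·1.8 = 21, giving q_2* = 48.0952.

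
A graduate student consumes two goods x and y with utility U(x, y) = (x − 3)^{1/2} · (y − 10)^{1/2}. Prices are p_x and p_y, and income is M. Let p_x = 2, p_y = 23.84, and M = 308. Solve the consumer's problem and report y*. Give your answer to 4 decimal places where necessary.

MRS = (y−10)/(x−3). Tangency with p_x/p_y gives y−10 = (p_x/p_y)·(x−3).
Substituting into the budget: x* = 3 + 0.5·(M − 3·p_x − 10·p_y)/p_x, and y* = 10 + 0.5·(…)/p_y.
Discretionary income = 308 − 3·2 − 10·23.84 = 63.6; y* = 10 + 0.5·63.6/23.84 = 11.3339.

y* = 11.3339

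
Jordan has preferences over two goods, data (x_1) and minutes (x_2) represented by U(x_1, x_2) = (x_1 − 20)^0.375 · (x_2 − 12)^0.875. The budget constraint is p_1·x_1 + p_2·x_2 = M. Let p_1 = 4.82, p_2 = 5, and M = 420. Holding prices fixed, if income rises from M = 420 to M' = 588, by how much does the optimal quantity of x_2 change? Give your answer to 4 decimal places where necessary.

This is Cobb-Douglas in (x_1−20, x_2−12): tangency gives 0.375·p_2·(x_2−12) = 0.875·p_1·(x_1−20).
Substituting into the budget: x_1* = 20 + 0.3·(M − 20·p_1 − 12·p_2)/p_1, and x_2* = 12 + 0.7·(…)/p_2.
Discretionary income = 420 − 20·4.82 − 12·5 = 263.6; x_2* = 12 + 0.7·263.6/5 = 48.904.
At M' = 588: x_2* = 72.424. Change: 72.424 − 48.904 = 23.52.

Δx_2* = 23.52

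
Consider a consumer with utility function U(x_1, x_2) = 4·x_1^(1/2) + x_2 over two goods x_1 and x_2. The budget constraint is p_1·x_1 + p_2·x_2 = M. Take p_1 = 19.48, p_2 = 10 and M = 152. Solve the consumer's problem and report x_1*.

Utility is quasi-linear in x_2; the FOC for x_1 is 2/√x_1 = p_1/p_2.
Solve: √x_1 = 2·p_2/p_1, so x_1*(p_1,p_2) = (2·p_2/p_1)², and x_2* = (M − p_1·x_1*)/p_2.
Plugging in: x_1* = (2·10/19.48)² = 1.0541.

x_1* = 1.0541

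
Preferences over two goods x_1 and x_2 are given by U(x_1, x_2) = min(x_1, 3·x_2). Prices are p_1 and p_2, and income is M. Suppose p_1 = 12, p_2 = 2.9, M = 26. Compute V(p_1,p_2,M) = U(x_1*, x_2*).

With perfect complements, no substitution: consume in ratio x_1:x_2 = 3:1.
Budget: p_1·x_1 + p_2·(1/3)·x_1 = M, so (3·p_1 + p_2)·x_1 = 3·M.
Demand: x_1*(p_1,p_2,M) = 3·M/(3·p_1 + p_2), x_2* = M/(3·p_1 + p_2).
Here 3·12 + 2.9 = 38.9, giving x_1* = 2.0051 and x_2* = 0.6684.
Utility at the optimum: U(2.0051, 0.6684) = 2.0051.

V = 2.0051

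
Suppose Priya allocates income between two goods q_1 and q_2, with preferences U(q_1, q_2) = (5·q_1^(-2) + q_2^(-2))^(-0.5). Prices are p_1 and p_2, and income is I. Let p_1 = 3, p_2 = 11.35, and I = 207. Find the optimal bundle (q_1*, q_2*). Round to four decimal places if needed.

MRS = MU_q_1/MU_q_2 = 5·(q_2/q_1)^(3). Set equal to p_1/p_2.
Solve for the ratio: q_2/q_1 = [(1/5)·p_1/p_2]^(1/3).
With the ratio pinned down, the budget gives q_1* = I/(p_1 + p_2·(q_2/q_1)) and q_2* = (q_2/q_1)·q_1*.
Numerically q_2/q_1 = 0.375306, so q_1* = 207/(3 + 11.35·0.375306) = 28.5135 and q_2* = 0.375306·28.5135 = 10.7013.

q_1* = 28.5135, q_2* = 10.7013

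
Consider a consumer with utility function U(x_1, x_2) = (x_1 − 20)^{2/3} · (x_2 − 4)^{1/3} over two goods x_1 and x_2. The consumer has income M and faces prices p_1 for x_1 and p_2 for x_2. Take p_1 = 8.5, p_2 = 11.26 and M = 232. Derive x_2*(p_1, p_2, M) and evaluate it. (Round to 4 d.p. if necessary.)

x_2* = 4.5021

This is Cobb-Douglas in (x_1−20, x_2−4): tangency gives 2/3·p_2·(x_2−4) = 1/3·p_1·(x_1−20).
Substituting into the budget: x_1* = 20 + 2/3·(M − 20·p_1 − 4·p_2)/p_1, and x_2* = 4 + 1/3·(…)/p_2.
Discretionary income = 232 − 20·8.5 − 4·11.26 = 16.96; x_2* = 4 + 1/3·16.96/11.26 = 4.5021.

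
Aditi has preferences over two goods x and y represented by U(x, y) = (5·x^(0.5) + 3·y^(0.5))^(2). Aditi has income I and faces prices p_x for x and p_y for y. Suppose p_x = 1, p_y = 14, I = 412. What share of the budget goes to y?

share on y = 0.0251

From the CES first-order condition, (5/3)·(y/x)^(0.5) = p_x/p_y.
Hence y/x = ((3/5)·p_x/p_y)^(1/(0.5)), i.e. raised to the 2 power.
With the ratio pinned down, the budget gives x* = I/(p_x + p_y·(y/x)) and y* = (y/x)·x*.
Numerically y/x = 0.001837, so x* = 412/(1 + 14·0.001837) = 401.6713 and y* = 0.001837·401.6713 = 0.7378.
Expenditure on y: 14·0.7378 = 10.3287; share = 0.0251.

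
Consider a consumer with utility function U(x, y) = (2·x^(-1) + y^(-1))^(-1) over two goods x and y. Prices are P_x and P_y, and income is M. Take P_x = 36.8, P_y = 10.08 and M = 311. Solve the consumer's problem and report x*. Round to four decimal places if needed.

x* = 6.1683

MRS = MU_x/MU_y = 2·(y/x)^(2). Set equal to P_x/P_y.
Hence y/x = ((1/2)·P_x/P_y)^(1/(2)), i.e. raised to the 0.5 power.
Substitute y = (y/x)·x into the budget: x* = M/(P_x + P_y·(y/x)).
Numerically y/x = 1.351072, so x* = 311/(36.8 + 10.08·1.351072) = 6.1683.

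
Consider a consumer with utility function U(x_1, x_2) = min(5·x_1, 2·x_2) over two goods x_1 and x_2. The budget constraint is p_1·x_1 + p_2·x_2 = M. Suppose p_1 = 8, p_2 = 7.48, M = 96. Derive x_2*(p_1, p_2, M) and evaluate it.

x_2* = 8.9888

Leontief preferences: the optimum is at the kink where x_1/2 = x_2/5, i.e. x_2 = (5/2)·x_1.
Budget: p_1·x_1 + p_2·(5/2)·x_1 = M, so (2·p_1 + 5·p_2)·x_1 = 2·M.
Demand: x_1*(p_1,p_2,M) = 2·M/(2·p_1 + 5·p_2), x_2* = 5·M/(2·p_1 + 5·p_2).
Here 2·8 + 5·7.48 = 53.4, giving x_2* = 8.9888.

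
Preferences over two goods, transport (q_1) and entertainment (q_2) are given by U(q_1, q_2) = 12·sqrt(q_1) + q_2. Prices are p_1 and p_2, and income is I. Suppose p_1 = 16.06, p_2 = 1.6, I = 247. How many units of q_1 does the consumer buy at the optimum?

q_1* = 0.3573

Set MRS = p_1/p_2: 6·q_1^(−1/2) = p_1/p_2.
Thus q_1* = (6·p_2/p_1)² — independent of I — with the rest of income spent on q_2.
Plugging in: q_1* = (6·1.6/16.06)² = 0.3573.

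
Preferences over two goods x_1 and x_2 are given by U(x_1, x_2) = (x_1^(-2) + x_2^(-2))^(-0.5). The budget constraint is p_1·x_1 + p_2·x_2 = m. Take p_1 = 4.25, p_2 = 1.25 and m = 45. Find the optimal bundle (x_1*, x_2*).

x_1* = 7.3414, x_2* = 11.0392

MU_x_1 ∝ x_1^(-3), MU_x_2 ∝ x_2^(-3), so MRS = (x_2/x_1)^(3) = p_1/p_2.
Hence x_2/x_1 = (p_1/p_2)^(1/(3)), i.e. raised to the 1/3 power.
With the ratio pinned down, the budget gives x_1* = m/(p_1 + p_2·(x_2/x_1)) and x_2* = (x_2/x_1)·x_1*.
Numerically x_2/x_1 = 1.503695, so x_1* = 45/(4.25 + 1.25·1.503695) = 7.3414 and x_2* = 1.503695·7.3414 = 11.0392.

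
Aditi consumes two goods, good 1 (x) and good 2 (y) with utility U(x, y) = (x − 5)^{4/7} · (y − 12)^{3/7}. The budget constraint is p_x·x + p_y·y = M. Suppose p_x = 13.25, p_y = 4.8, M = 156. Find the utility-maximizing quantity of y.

Discretionary income = 156 − 5·13.25 − 12·4.8 = 32.15; y* = 12 + 3/7·32.15/4.8 = 14.8705.

y* = 14.8705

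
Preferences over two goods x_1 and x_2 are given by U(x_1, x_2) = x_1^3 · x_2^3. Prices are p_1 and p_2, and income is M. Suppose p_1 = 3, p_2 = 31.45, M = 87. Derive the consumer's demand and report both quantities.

x_1* = 14.5, x_2* = 1.3831

MU_x_1/MU_x_2 = (3·x_2)/(3·x_1); tangency sets this equal to p_1/p_2.
So 3·p_2·x_2 = 3·p_1·x_1; combined with the budget, a share 0.5 of income goes to x_1.
Demand: x_1*(p_1,p_2,M) = 0.5·M/p_1 and x_2* = 0.5·M/p_2.
At p_1=3, p_2=31.45, M=87: x_1* = 0.5·87/3 = 14.5, x_2* = 1.3831.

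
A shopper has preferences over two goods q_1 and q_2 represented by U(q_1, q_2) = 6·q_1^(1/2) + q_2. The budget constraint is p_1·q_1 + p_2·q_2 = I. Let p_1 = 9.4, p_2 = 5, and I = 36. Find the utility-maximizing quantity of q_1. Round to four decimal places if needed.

Set MRS = p_1/p_2: 3·q_1^(−1/2) = p_1/p_2.
Solve: √q_1 = 3·p_2/p_1, so q_1*(p_1,p_2) = (3·p_2/p_1)², and q_2* = (I − p_1·q_1*)/p_2.
Plugging in: q_1* = (3·5/9.4)² = 2.5464.

q_1* = 2.5464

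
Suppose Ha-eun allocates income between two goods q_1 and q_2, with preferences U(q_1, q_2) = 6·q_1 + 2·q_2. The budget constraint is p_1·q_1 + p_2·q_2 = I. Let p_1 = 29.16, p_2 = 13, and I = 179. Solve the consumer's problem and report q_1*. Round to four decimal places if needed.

q_1* = 6.1385

Linear utility — the consumer picks whichever good has higher MU/price: 6/29.16 = 0.2058 vs 2/13 = 0.1538.
q_1 gives more utility per dollar, so spend all income on q_1: q_1* = I/p_1, q_2* = 0.
Numerically: q_1* = 6.1385, q_2* = 0.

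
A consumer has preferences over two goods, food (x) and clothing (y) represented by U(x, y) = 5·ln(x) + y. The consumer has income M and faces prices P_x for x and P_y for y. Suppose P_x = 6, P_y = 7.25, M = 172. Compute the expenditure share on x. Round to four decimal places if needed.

MU_x = 5/x, MU_y = 1. Tangency: 5/x = P_x/P_y.
So x*(P_x,P_y) = 5·P_y/P_x, independent of income; and y* = (M − 5·P_y)/P_y.
At the given prices: x* = 5·7.25/6 = 6.0417, and y* = 18.7241.
Expenditure on x: 6·6.0417 = 36.25; share = 0.2108.

share on x = 0.2108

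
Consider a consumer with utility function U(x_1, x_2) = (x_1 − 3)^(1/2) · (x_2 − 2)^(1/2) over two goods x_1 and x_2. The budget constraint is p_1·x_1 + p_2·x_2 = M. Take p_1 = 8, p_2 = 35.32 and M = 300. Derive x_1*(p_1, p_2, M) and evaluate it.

x_1* = 15.835

This is Cobb-Douglas in (x_1−3, x_2−2): tangency gives 0.5·p_2·(x_2−2) = 0.5·p_1·(x_1−3).
After buying the subsistence bundle (3, 2), a share 0.5 of the remaining income goes to x_1: x_1* = 3 + 0.5·(M − 3p_1 − 2p_2)/p_1.
Discretionary income = 300 − 3·8 − 2·35.32 = 205.36; x_1* = 3 + 0.5·205.36/8 = 15.835.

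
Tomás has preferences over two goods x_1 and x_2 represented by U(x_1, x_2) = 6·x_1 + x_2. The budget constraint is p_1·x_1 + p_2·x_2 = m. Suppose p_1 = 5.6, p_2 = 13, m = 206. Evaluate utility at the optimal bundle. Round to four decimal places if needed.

Perfect substitutes: compare marginal utility per dollar. 6/p_1 vs 1/p_2 → 1.0714 vs 0.0769.
x_1 gives more utility per dollar, so spend all income on x_1: x_1* = m/p_1, x_2* = 0.
Numerically: x_1* = 36.7857, x_2* = 0.
Utility at the optimum: U(36.7857, 0) = 220.7143.

V = 220.7143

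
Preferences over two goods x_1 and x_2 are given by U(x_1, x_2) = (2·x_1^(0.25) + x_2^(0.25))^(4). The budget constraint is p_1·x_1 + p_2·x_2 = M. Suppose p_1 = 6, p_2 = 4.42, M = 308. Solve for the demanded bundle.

MU_x_1 ∝ 2·x_1^(-0.75), MU_x_2 ∝ x_2^(-0.75), so MRS = 2·(x_2/x_1)^(0.75) = p_1/p_2.
Solve for the ratio: x_2/x_1 = [(1/2)·p_1/p_2]^(4/3).
Substitute x_2 = (x_2/x_1)·x_1 into the budget: x_1* = M/(p_1 + p_2·(x_2/x_1)).
Numerically x_2/x_1 = 0.596484, so x_1* = 308/(6 + 4.42·0.596484) = 35.6628 and x_2* = 0.596484·35.6628 = 21.2723.

x_1* = 35.6628, x_2* = 21.2723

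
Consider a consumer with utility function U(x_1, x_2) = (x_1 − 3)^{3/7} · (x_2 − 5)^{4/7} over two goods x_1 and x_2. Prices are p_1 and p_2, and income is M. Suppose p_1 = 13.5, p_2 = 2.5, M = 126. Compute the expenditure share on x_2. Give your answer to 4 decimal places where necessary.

share on x_2 = 0.4303

Let x_1' = x_1−3, x_2' = x_2−5. MRS = (3/4)·x_2'/x_1' = p_1/p_2.
After buying the subsistence bundle (3, 5), a share 3/7 of the remaining income goes to x_1: x_1* = 3 + 3/7·(M − 3p_1 − 5p_2)/p_1.
Discretionary income = 126 − 3·13.5 − 5·2.5 = 73; x_1* = 3 + 3/7·73/13.5 = 5.3175; x_2* = 5 + 4/7·73/2.5 = 21.6857.
Expenditure on x_2: 2.5·21.6857 = 54.2143; share = 0.4303.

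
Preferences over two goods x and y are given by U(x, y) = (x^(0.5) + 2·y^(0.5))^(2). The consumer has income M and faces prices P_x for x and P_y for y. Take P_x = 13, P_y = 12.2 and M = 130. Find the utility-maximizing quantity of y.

y* = 8.6308

MRS = MU_x/MU_y = (1/2)·(y/x)^(0.5). Set equal to P_x/P_y.
Solve for the ratio: y/x = [2·P_x/P_y]^(2).
With the ratio pinned down, the budget gives x* = M/(P_x + P_y·(y/x)) and y* = (y/x)·x*.
Numerically y/x = 4.54179, so x* = 130/(13 + 12.2·4.54179) = 1.9003 and y* = 4.54179·1.9003 = 8.6308.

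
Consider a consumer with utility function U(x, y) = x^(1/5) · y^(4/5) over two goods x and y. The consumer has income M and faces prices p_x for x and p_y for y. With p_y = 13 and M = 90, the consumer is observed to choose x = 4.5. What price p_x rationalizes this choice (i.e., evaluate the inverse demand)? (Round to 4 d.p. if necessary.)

MU_x/MU_y = (0.2·y)/(0.8·x); tangency sets this equal to p_x/p_y.
Rearranging, p_y·y = 4·p_x·x. Substituting into the budget gives p_x·x·(1 + 4) = M.
Demand: x*(p_x,p_y,M) = 0.2·M/p_x and y* = 0.8·M/p_y.
Set x* = 4.5 in the demand function and solve for p_x: p_x = 4.

p_x = 4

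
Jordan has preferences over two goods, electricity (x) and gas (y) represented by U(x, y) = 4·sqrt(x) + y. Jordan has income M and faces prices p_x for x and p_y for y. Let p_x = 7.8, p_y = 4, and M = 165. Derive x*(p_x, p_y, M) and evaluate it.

x* = 1.0519

Set MRS = p_x/p_y: 2·x^(−1/2) = p_x/p_y.
Thus x* = (2·p_y/p_x)² — independent of M — with the rest of income spent on y.
Plugging in: x* = (2·4/7.8)² = 1.0519.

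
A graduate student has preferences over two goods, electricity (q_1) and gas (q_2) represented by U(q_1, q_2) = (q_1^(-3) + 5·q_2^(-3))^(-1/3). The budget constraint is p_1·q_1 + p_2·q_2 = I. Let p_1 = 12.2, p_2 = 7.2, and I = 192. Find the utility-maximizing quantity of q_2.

With the ratio pinned down, the budget gives q_1* = I/(p_1 + p_2·(q_2/q_1)) and q_2* = (q_2/q_1)·q_1*.
Numerically q_2/q_1 = 1.70608, so q_1* = 192/(12.2 + 7.2·1.70608) = 7.8419 and q_2* = 1.70608·7.8419 = 13.379.

q_2* = 13.379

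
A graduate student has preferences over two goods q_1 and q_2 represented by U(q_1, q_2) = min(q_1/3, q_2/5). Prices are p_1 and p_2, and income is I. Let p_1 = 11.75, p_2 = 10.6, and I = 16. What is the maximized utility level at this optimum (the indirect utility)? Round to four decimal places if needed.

With perfect complements, no substitution: consume in ratio q_1:q_2 = 3:5.
Budget: p_1·q_1 + p_2·(5/3)·q_1 = I, so (3·p_1 + 5·p_2)·q_1 = 3·I.
Demand: q_1*(p_1,p_2,I) = 3·I/(3·p_1 + 5·p_2), q_2* = 5·I/(3·p_1 + 5·p_2).
Here 3·11.75 + 5·10.6 = 88.25, giving q_1* = 0.5439 and q_2* = 0.9065.
Utility at the optimum: U(0.5439, 0.9065) = 0.1813.

V = 0.1813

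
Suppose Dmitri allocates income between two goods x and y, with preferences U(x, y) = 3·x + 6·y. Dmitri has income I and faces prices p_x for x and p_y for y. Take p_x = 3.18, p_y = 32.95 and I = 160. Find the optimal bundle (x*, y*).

x gives more utility per dollar, so spend all income on x: x* = I/p_x, y* = 0.
Numerically: x* = 50.3145, y* = 0.

x* = 50.3145, y* = 0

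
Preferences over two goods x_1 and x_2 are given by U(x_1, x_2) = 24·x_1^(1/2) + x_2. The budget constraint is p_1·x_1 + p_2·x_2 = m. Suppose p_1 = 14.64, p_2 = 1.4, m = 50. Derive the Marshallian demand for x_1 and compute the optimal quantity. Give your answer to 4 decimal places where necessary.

x_1* = 1.3169

Thus x_1* = (12·p_2/p_1)² — independent of m — with the rest of income spent on x_2.
Plugging in: x_1* = (12·1.4/14.64)² = 1.3169.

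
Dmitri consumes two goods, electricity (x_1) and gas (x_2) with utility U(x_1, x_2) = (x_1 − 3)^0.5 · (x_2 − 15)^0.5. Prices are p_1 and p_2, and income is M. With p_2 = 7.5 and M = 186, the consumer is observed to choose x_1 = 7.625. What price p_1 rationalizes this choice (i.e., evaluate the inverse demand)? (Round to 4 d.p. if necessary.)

Let x_1' = x_1−3, x_2' = x_2−15. MRS = x_2'/x_1' = p_1/p_2.
Substituting into the budget: x_1* = 3 + 0.5·(M − 3·p_1 − 15·p_2)/p_1, and x_2* = 15 + 0.5·(…)/p_2.
Set x_1* = 7.625 in the demand function and solve for p_1: p_1 = 6.

p_1 = 6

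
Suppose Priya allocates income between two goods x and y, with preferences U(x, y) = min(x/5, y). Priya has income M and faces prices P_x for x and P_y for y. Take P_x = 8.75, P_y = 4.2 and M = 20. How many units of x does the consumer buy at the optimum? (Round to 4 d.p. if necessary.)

Demand: x*(P_x,P_y,M) = 5·M/(5·P_x + P_y), y* = M/(5·P_x + P_y).
Here 5·8.75 + 4.2 = 47.95, giving x* = 2.0855.

x* = 2.0855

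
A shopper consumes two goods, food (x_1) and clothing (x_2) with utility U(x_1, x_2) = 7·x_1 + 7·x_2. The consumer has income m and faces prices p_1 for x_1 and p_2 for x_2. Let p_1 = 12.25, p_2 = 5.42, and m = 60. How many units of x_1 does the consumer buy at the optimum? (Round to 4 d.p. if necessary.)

x_1* = 0

Linear utility — the consumer picks whichever good has higher MU/price: 7/12.25 = 0.5714 vs 7/5.42 = 1.2915.
x_2 gives more utility per dollar, so spend all income on x_2: x_2* = m/p_2, x_1* = 0.
Numerically: x_1* = 0, x_2* = 11.0701.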